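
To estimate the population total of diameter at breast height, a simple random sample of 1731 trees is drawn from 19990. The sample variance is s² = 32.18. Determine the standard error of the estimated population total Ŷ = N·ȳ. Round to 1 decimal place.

Var(Ŷ) = N²·Var(ȳ) = N²·(1 − n/N)·s²/n.
f = 1731/19990 = 0.08659330; Var(ȳ) = 0.91340670·32.18/1731 = 0.016980605.
Var(Ŷ) = 19990² · 0.016980605 = 6.7854515 × 10^6.
SE(Ŷ) = √(6.7854515 × 10^6) = 2604.9.

2604.9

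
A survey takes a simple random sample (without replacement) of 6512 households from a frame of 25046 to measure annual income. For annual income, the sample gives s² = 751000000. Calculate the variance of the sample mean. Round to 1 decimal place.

Under SRS without replacement, Var(ȳ) = (1 − f)·s²/n with f = n/N = 6512/25046 = 0.26000160.
Var(ȳ) = (1 − 0.26000160)·751000000/6512 = 0.73999840·115325.55 = 85340.725.

85340.7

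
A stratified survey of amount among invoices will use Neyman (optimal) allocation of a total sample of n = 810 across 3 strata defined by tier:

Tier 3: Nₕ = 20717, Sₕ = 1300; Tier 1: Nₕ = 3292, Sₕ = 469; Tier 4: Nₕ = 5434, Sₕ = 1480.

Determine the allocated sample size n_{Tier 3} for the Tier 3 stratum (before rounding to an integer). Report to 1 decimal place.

Neyman allocation: nₕ = n·NₕSₕ / Σⱼ NⱼSⱼ.
Σ NⱼSⱼ = 20717·1300 + 3292·469 + 5434·1480 = 3.6518368 × 10^7.
n_{Tier 3} = 810·20717·1300 / (3.6518368 × 10^7) = 597.4.

597.4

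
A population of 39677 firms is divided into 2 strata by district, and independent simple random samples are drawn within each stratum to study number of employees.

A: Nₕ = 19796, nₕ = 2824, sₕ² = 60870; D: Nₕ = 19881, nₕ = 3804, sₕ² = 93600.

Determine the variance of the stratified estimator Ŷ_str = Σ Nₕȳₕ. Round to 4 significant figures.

1.511 × 10^10

Var(Ŷ_str) = Σₕ Nₕ²(1 − fₕ)sₕ²/nₕ.
A: 19796²·(1 − 2824/19796)·60870/2824 = 7.2418425 × 10^9.
D: 19881²·(1 − 3804/19881)·93600/3804 = 7.8646351 × 10^9.
Sum = 1.5106478 × 10^10.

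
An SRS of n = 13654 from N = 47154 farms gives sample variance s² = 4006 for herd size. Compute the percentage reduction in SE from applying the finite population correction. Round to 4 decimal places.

15.7125

f = n/N = 13654/47154 = 0.28956186.
SE_no-fpc = √(s²/n) = 0.54165845; SE_fpc = √((1−f)s²/n) = 0.45655033.
Ratio = √(1−f) = 0.84287492. Reduction = 100·(1 − 0.84287492) = 15.7125%.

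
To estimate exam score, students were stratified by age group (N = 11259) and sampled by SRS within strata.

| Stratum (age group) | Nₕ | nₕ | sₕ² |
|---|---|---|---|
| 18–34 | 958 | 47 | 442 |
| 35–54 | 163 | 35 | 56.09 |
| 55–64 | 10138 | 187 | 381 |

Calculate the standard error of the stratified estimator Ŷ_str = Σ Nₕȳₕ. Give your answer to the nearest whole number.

Var(Ŷ_str) = Σₕ Nₕ²(1 − fₕ)sₕ²/nₕ.
18–34: 958²·(1 − 47/958)·442/47 = 8.207451 × 10^6.
35–54: 163²·(1 − 35/163)·56.09/35 = 33436.05.
55–64: 10138²·(1 − 187/10138)·381/187 = 2.0554285 × 10^8.
Sum = 2.1378374 × 10^8.
SE = √(2.1378374 × 10^8) = 14621.

14621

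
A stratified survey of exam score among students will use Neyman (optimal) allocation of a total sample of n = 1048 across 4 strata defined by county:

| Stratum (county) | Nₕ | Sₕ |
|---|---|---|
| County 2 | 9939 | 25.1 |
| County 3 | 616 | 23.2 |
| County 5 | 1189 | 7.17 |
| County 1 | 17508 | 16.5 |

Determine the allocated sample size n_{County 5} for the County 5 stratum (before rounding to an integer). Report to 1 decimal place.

Neyman allocation: nₕ = n·NₕSₕ / Σⱼ NⱼSⱼ.
Σ NⱼSⱼ = 9939·25.1 + 616·23.2 + 1189·7.17 + 17508·16.5 = 561167.23.
n_{County 5} = 1048·1189·7.17 / 561167.23 = 15.9.

15.9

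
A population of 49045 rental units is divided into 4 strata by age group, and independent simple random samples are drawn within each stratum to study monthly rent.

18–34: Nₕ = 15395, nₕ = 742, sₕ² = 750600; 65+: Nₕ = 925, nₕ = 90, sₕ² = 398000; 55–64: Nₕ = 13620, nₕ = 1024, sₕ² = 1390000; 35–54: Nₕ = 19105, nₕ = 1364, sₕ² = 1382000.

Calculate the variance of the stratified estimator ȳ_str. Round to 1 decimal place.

335.9

Var(ȳ_str) = Σₕ Wₕ²(1 − fₕ)sₕ²/nₕ with Wₕ = Nₕ/N, N = 49045.
18–34: Wₕ = 0.31389540; term = 0.31389540²·(1 − 0.04819747)·750600/742 = 94.868366.
65+: Wₕ = 0.01886023; term = 0.01886023²·(1 − 0.09729730)·398000/90 = 1.4199704.
55–64: Wₕ = 0.27770415; term = 0.27770415²·(1 − 0.07518355)·1390000/1024 = 96.813323.
35–54: Wₕ = 0.38954022; term = 0.38954022²·(1 − 0.07139492)·1382000/1364 = 142.76749.
Sum = 335.86915.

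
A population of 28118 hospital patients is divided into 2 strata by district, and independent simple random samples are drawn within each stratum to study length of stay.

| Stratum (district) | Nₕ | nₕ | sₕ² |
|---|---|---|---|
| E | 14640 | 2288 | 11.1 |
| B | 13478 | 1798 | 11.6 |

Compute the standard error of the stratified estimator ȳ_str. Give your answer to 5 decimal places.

0.04893

Var(ȳ_str) = Σₕ Wₕ²(1 − fₕ)sₕ²/nₕ with Wₕ = Nₕ/N, N = 28118.
E: Wₕ = 0.52066292; term = 0.52066292²·(1 − 0.15628415)·11.1/2288 = 0.0011096256.
B: Wₕ = 0.47933708; term = 0.47933708²·(1 − 0.13340258)·11.6/1798 = 0.0012845995.
Sum = 0.0023942251.
SE = √(0.0023942251) = 0.04893.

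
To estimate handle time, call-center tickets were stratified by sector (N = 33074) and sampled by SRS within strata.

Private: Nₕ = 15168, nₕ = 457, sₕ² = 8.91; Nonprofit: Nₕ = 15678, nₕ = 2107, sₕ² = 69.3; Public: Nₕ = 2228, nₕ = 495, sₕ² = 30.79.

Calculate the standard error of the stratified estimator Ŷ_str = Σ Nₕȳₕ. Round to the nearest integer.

3404

Var(Ŷ_str) = Σₕ Nₕ²(1 − fₕ)sₕ²/nₕ.
Private: 15168²·(1 − 457/15168)·8.91/457 = 4.3504283 × 10^6.
Nonprofit: 15678²·(1 − 2107/15678)·69.3/2107 = 6.997956 × 10^6.
Public: 2228²·(1 − 495/2228)·30.79/495 = 240169.71.
Sum = 1.1588554 × 10^7.
SE = √(1.1588554 × 10^7) = 3404.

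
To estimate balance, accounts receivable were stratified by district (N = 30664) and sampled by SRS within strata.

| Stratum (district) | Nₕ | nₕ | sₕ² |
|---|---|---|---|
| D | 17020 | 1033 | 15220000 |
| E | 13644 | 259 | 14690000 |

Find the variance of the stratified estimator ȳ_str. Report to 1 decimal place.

Var(ȳ_str) = Σₕ Wₕ²(1 − fₕ)sₕ²/nₕ with Wₕ = Nₕ/N, N = 30664.
D: Wₕ = 0.55504827; term = 0.55504827²·(1 − 0.06069330)·15220000/1033 = 4263.6667.
E: Wₕ = 0.44495173; term = 0.44495173²·(1 − 0.01898270)·14690000/259 = 11016.015.
Sum = 15279.682.

15279.7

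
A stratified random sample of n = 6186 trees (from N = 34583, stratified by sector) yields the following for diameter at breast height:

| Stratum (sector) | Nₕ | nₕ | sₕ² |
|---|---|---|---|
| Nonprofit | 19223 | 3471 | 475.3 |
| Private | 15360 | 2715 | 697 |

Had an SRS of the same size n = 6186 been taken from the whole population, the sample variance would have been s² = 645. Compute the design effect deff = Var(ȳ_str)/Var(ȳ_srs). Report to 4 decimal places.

Var(ȳ_str) = Σ Wₕ²(1−fₕ)sₕ²/nₕ with Wₕ = Nₕ/34583:
  Nonprofit: (19223/34583)²·(1−3471/19223)·475.3/3471 = 0.034669273
  Private: (15360/34583)²·(1−2715/15360)·697/2715 = 0.041691514
  → Var(ȳ_str) = 0.076360787.
Var(ȳ_srs) = (1 − 6186/34583)·645/6186 = 0.085616919.
deff = 0.076360787 / 0.085616919 = 0.8919.

0.8919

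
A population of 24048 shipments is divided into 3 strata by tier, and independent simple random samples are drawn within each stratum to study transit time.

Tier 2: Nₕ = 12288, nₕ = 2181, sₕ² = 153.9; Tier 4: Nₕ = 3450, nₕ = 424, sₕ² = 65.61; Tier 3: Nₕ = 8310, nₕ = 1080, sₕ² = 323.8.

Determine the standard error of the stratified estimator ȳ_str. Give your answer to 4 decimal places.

0.2216

Var(ȳ_str) = Σₕ Wₕ²(1 − fₕ)sₕ²/nₕ with Wₕ = Nₕ/N, N = 24048.
Tier 2: Wₕ = 0.51097804; term = 0.51097804²·(1 − 0.17749023)·153.9/2181 = 0.015154042.
Tier 4: Wₕ = 0.14346307; term = 0.14346307²·(1 − 0.12289855)·65.61/424 = 0.0027934074.
Tier 3: Wₕ = 0.34555888; term = 0.34555888²·(1 − 0.12996390)·323.8/1080 = 0.03114831.
Sum = 0.049095759.
SE = √(0.049095759) = 0.2216.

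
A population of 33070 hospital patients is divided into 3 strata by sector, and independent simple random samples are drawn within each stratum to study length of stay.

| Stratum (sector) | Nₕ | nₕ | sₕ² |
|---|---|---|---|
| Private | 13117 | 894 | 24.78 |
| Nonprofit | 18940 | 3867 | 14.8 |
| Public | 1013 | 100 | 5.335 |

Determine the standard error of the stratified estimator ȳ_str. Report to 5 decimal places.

Var(ȳ_str) = Σₕ Wₕ²(1 − fₕ)sₕ²/nₕ with Wₕ = Nₕ/N, N = 33070.
Private: Wₕ = 0.39664348; term = 0.39664348²·(1 − 0.06815583)·24.78/894 = 0.0040635698.
Nonprofit: Wₕ = 0.57272452; term = 0.57272452²·(1 − 0.20417107)·14.8/3867 = 9.9907669 × 10^-4.
Public: Wₕ = 0.03063199; term = 0.03063199²·(1 − 0.09871668)·5.335/100 = 4.5117628 × 10^-5.
Sum = 0.0051077641.
SE = √(0.0051077641) = 0.07147.

0.07147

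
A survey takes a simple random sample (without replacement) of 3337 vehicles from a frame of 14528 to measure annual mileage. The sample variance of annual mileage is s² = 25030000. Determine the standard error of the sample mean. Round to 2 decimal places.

76.01

Under SRS without replacement, Var(ȳ) = (1 − f)·s²/n with f = n/N = 3337/14528 = 0.22969438.
Var(ȳ) = (1 − 0.22969438)·25030000/3337 = 0.77030562·7500.7492 = 5777.8692.
SE(ȳ) = √(5777.8692) = 76.01.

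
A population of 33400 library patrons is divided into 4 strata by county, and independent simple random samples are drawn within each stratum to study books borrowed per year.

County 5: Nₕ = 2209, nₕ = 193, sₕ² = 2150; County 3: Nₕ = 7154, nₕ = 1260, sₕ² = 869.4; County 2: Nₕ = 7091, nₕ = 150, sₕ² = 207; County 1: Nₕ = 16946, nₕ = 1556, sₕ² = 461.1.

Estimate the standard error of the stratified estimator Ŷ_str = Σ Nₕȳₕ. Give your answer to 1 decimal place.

14963.6

Var(Ŷ_str) = Σₕ Nₕ²(1 − fₕ)sₕ²/nₕ.
County 5: 2209²·(1 − 193/2209)·2150/193 = 4.9609791 × 10^7.
County 3: 7154²·(1 − 1260/7154)·869.4/1260 = 2.9094316 × 10^7.
County 2: 7091²·(1 − 150/7091)·207/150 = 6.7921711 × 10^7.
County 1: 16946²·(1 − 1556/16946)·461.1/1556 = 7.7284313 × 10^7.
Sum = 2.2391013 × 10^8.
SE = √(2.2391013 × 10^8) = 14963.6.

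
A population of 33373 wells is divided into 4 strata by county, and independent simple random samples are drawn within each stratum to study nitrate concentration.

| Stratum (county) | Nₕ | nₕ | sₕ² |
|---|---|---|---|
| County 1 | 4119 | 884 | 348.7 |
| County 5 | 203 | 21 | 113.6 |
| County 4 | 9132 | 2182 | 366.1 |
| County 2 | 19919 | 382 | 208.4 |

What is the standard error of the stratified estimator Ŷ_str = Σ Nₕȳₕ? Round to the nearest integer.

15113

Var(Ŷ_str) = Σₕ Nₕ²(1 − fₕ)sₕ²/nₕ.
County 1: 4119²·(1 − 884/4119)·348.7/884 = 5.2561259 × 10^6.
County 5: 203²·(1 − 21/203)·113.6/21 = 199860.27.
County 4: 9132²·(1 − 2182/9132)·366.1/2182 = 1.0648678 × 10^7.
County 2: 19919²·(1 − 382/19919)·208.4/382 = 2.1230477 × 10^8.
Sum = 2.2840943 × 10^8.
SE = √(2.2840943 × 10^8) = 15113.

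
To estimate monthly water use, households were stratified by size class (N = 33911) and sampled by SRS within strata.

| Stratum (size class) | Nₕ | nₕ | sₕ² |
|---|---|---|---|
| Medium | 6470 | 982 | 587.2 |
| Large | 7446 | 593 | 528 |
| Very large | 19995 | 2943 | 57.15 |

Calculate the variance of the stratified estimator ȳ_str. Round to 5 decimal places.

Var(ȳ_str) = Σₕ Wₕ²(1 − fₕ)sₕ²/nₕ with Wₕ = Nₕ/N, N = 33911.
Medium: Wₕ = 0.19079355; term = 0.19079355²·(1 − 0.15177743)·587.2/982 = 0.018463403.
Large: Wₕ = 0.21957477; term = 0.21957477²·(1 − 0.07964008)·528/593 = 0.039509524.
Very large: Wₕ = 0.58963168; term = 0.58963168²·(1 − 0.14718680)·57.15/2943 = 0.0057576003.
Sum = 0.063730527.

0.06373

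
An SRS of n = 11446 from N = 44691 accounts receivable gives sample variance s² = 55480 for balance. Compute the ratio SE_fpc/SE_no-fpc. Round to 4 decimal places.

0.8625

f = n/N = 11446/44691 = 0.25611421.
SE_no-fpc = √(s²/n) = 2.2016149; SE_fpc = √((1−f)s²/n) = 1.8988667.
Ratio = √(1−f) = 0.86248814.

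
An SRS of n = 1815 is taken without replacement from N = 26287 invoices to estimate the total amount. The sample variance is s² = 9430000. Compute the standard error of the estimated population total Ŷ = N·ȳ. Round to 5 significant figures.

Var(Ŷ) = N²·Var(ȳ) = N²·(1 − n/N)·s²/n.
f = 1815/26287 = 0.06904554; Var(ȳ) = 0.93095446·9430000/1815 = 4836.8598.
Var(Ŷ) = 26287² · 4836.8598 = 3.3423009 × 10^12.
SE(Ŷ) = √(3.3423009 × 10^12) = 1.8282 × 10^6.

1.8282 × 10^6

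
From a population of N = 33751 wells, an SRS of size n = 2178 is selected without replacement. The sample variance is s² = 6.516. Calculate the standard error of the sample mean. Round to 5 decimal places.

Under SRS without replacement, Var(ȳ) = (1 − f)·s²/n with f = n/N = 2178/33751 = 0.06453142.
Var(ȳ) = (1 − 0.06453142)·6.516/2178 = 0.93546858·0.0029917355 = 0.0027986746.
SE(ȳ) = √(0.0027986746) = 0.05290.

0.05290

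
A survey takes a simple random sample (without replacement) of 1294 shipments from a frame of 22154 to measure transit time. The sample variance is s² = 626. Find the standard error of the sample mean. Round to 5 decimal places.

0.67492

Under SRS without replacement, Var(ȳ) = (1 − f)·s²/n with f = n/N = 1294/22154 = 0.05840932.
Var(ȳ) = (1 − 0.05840932)·626/1294 = 0.94159068·0.48377125 = 0.4555145.
SE(ȳ) = √(0.4555145) = 0.67492.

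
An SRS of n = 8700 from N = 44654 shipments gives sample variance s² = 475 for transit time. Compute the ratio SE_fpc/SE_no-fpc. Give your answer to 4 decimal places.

f = n/N = 8700/44654 = 0.19483137.
SE_no-fpc = √(s²/n) = 0.23366151; SE_fpc = √((1−f)s²/n) = 0.20966725.
Ratio = √(1−f) = 0.89731189.

0.8973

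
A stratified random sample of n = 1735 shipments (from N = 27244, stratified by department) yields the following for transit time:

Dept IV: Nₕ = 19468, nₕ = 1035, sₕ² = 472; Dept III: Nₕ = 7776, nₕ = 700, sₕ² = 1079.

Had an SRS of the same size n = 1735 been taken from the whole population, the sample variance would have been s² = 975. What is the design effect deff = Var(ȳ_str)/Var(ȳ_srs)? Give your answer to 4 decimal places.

0.6362

Var(ȳ_str) = Σ Wₕ²(1−fₕ)sₕ²/nₕ with Wₕ = Nₕ/27244:
  Dept IV: (19468/27244)²·(1−1035/19468)·472/1035 = 0.22048409
  Dept III: (7776/27244)²·(1−700/7776)·1079/700 = 0.11426829
  → Var(ȳ_str) = 0.33475238.
Var(ȳ_srs) = (1 − 1735/27244)·975/1735 = 0.52617196.
deff = 0.33475238 / 0.52617196 = 0.6362.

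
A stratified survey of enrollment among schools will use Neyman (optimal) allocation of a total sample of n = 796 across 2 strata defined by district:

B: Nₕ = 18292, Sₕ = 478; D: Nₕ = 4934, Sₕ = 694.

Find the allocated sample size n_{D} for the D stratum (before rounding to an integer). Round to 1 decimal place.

224.0

Neyman allocation: nₕ = n·NₕSₕ / Σⱼ NⱼSⱼ.
Σ NⱼSⱼ = 18292·478 + 4934·694 = 1.2167772 × 10^7.
n_{D} = 796·4934·694 / (1.2167772 × 10^7) = 224.0.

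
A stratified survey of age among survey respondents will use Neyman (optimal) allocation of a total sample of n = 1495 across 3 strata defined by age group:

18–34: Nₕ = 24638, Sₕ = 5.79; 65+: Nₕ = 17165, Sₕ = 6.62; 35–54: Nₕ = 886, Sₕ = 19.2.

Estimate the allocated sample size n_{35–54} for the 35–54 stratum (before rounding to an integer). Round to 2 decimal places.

Neyman allocation: nₕ = n·NₕSₕ / Σⱼ NⱼSⱼ.
Σ NⱼSⱼ = 24638·5.79 + 17165·6.62 + 886·19.2 = 273297.52.
n_{35–54} = 1495·886·19.2 / 273297.52 = 93.06.

93.06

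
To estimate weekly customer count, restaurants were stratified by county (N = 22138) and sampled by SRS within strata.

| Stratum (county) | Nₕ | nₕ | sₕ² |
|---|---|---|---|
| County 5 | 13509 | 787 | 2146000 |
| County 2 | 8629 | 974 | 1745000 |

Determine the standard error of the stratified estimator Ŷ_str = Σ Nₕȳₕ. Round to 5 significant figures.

766140

Var(Ŷ_str) = Σₕ Nₕ²(1 − fₕ)sₕ²/nₕ.
County 5: 13509²·(1 − 787/13509)·2146000/787 = 4.6863377 × 10^11.
County 2: 8629²·(1 − 974/8629)·1745000/974 = 1.1834288 × 10^11.
Sum = 5.8697665 × 10^11.
SE = √(5.8697665 × 10^11) = 766140.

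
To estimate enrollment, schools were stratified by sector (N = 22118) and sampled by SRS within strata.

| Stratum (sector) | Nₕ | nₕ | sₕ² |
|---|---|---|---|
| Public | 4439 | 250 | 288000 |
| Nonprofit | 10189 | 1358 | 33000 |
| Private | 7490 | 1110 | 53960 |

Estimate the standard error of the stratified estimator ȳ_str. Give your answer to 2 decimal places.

Var(ȳ_str) = Σₕ Wₕ²(1 − fₕ)sₕ²/nₕ with Wₕ = Nₕ/N, N = 22118.
Public: Wₕ = 0.20069627; term = 0.20069627²·(1 − 0.05631899)·288000/250 = 43.788118.
Nonprofit: Wₕ = 0.46066552; term = 0.46066552²·(1 − 0.13328099)·33000/1358 = 4.4695511.
Private: Wₕ = 0.33863821; term = 0.33863821²·(1 − 0.14819760)·53960/1110 = 4.7485362.
Sum = 53.006205.
SE = √(53.006205) = 7.28.

7.28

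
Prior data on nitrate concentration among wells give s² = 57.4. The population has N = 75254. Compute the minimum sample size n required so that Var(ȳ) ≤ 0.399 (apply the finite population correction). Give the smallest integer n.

144

Without fpc, n₀ = s²/D = 57.4/0.399 = 143.8596.
With fpc, (1 − n/N)·s²/n ≤ D requires n ≥ n₀/(1 + n₀/N) = 143.8596/(1 + 143.8596/75254) = 143.5851.
Rounding up, n = 144.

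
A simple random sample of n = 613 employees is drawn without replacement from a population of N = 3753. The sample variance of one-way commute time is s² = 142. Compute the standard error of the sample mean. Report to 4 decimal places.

0.4402

Under SRS without replacement, Var(ȳ) = (1 − f)·s²/n with f = n/N = 613/3753 = 0.16333600.
Var(ȳ) = (1 − 0.16333600)·142/613 = 0.83666400·0.23164763 = 0.19381124.
SE(ȳ) = √(0.19381124) = 0.4402.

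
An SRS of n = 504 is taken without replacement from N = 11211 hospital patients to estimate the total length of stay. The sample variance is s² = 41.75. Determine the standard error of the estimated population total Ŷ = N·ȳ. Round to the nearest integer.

3153

Var(Ŷ) = N²·Var(ȳ) = N²·(1 − n/N)·s²/n.
f = 504/11211 = 0.04495585; Var(ȳ) = 0.95504415·41.75/504 = 0.079113281.
Var(Ŷ) = 11211² · 0.079113281 = 9.9434731 × 10^6.
SE(Ŷ) = √(9.9434731 × 10^6) = 3153.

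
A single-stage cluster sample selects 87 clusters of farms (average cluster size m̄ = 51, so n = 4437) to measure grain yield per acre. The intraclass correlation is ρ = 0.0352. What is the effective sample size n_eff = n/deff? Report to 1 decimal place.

deff = 1 + (51 − 1)·0.0352 = 1 + 1.76 = 2.76.
n_eff = 4437 / 2.76 = 1607.6.

1607.6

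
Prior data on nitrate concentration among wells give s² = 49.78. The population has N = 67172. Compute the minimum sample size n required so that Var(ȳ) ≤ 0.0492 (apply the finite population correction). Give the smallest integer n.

997

Without fpc, n₀ = s²/D = 49.78/0.0492 = 1011.7886.
With fpc, (1 − n/N)·s²/n ≤ D requires n ≥ n₀/(1 + n₀/N) = 1011.7886/(1 + 1011.7886/67172) = 996.7745.
Rounding up, n = 997.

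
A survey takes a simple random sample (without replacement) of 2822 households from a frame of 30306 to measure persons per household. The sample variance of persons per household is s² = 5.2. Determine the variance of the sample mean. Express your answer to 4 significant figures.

Under SRS without replacement, Var(ȳ) = (1 − f)·s²/n with f = n/N = 2822/30306 = 0.09311687.
Var(ȳ) = (1 − 0.09311687)·5.2/2822 = 0.90688313·0.0018426648 = 0.0016710816.

0.001671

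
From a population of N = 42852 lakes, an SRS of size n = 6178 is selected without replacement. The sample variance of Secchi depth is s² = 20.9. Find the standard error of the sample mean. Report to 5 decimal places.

0.05381

Under SRS without replacement, Var(ȳ) = (1 − f)·s²/n with f = n/N = 6178/42852 = 0.14417063.
Var(ȳ) = (1 − 0.14417063)·20.9/6178 = 0.85582937·0.0033829718 = 0.0028952466.
SE(ȳ) = √(0.0028952466) = 0.05381.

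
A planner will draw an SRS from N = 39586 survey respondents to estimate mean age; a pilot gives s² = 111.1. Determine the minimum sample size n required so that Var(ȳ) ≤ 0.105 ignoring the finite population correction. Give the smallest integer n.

1059

Without fpc, n₀ = s²/D = 111.1/0.105 = 1058.0952.
Rounding up, n = 1059.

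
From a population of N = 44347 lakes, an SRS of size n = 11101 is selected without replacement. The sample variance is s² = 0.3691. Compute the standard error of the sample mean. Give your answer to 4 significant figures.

Under SRS without replacement, Var(ȳ) = (1 − f)·s²/n with f = n/N = 11101/44347 = 0.25032133.
Var(ȳ) = (1 − 0.25032133)·0.3691/11101 = 0.74967867·3.3249257 × 10^-5 = 2.4926259 × 10^-5.
SE(ȳ) = √(2.4926259 × 10^-5) = 0.004993.

0.004993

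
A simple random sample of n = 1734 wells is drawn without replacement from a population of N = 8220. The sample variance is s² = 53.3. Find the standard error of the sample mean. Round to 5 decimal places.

0.15574

Under SRS without replacement, Var(ȳ) = (1 − f)·s²/n with f = n/N = 1734/8220 = 0.21094891.
Var(ȳ) = (1 − 0.21094891)·53.3/1734 = 0.78905109·0.030738178 = 0.024253993.
SE(ȳ) = √(0.024253993) = 0.15574.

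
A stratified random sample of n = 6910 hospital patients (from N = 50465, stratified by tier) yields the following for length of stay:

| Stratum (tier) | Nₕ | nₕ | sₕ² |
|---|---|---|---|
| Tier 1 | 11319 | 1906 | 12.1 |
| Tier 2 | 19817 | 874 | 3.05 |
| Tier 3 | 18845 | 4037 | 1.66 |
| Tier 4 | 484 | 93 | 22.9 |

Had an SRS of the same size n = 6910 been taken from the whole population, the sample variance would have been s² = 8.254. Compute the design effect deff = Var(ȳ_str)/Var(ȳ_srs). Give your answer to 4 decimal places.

0.8180

Var(ȳ_str) = Σ Wₕ²(1−fₕ)sₕ²/nₕ with Wₕ = Nₕ/50465:
  Tier 1: (11319/50465)²·(1−1906/11319)·12.1/1906 = 2.6559386 × 10^-4
  Tier 2: (19817/50465)²·(1−874/19817)·3.05/874 = 5.1439237 × 10^-4
  Tier 3: (18845/50465)²·(1−4037/18845)·1.66/4037 = 4.5056902 × 10^-5
  Tier 4: (484/50465)²·(1−93/484)·22.9/93 = 1.8297599 × 10^-5
  → Var(ȳ_str) = 8.4334073 × 10^-4.
Var(ȳ_srs) = (1 − 6910/50465)·8.254/6910 = 0.0010309418.
deff = (8.4334073 × 10^-4) / 0.0010309418 = 0.8180.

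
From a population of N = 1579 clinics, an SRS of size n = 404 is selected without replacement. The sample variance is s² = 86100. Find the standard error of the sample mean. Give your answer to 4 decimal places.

Under SRS without replacement, Var(ȳ) = (1 − f)·s²/n with f = n/N = 404/1579 = 0.25585814.
Var(ȳ) = (1 − 0.25585814)·86100/404 = 0.74414186·213.11881 = 158.59063.
SE(ȳ) = √(158.59063) = 12.5933.

12.5933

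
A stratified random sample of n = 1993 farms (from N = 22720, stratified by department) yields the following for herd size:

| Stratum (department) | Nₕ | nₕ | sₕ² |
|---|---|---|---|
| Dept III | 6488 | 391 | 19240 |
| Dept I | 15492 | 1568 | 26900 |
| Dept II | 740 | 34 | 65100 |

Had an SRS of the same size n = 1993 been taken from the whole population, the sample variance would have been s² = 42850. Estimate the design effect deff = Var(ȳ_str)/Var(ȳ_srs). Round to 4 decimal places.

0.6566

Var(ȳ_str) = Σ Wₕ²(1−fₕ)sₕ²/nₕ with Wₕ = Nₕ/22720:
  Dept III: (6488/22720)²·(1−391/6488)·19240/391 = 3.7708451
  Dept I: (15492/22720)²·(1−1568/15492)·26900/1568 = 7.1690411
  Dept II: (740/22720)²·(1−34/740)·65100/34 = 1.9378575
  → Var(ȳ_str) = 12.877744.
Var(ȳ_srs) = (1 − 1993/22720)·42850/1993 = 19.614247.
deff = 12.877744 / 19.614247 = 0.6566.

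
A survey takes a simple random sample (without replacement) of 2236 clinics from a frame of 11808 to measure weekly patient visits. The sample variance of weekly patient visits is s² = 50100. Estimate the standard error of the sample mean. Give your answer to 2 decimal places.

4.26

Under SRS without replacement, Var(ȳ) = (1 − f)·s²/n with f = n/N = 2236/11808 = 0.18936314.
Var(ȳ) = (1 − 0.18936314)·50100/2236 = 0.81063686·22.406082 = 18.163196.
SE(ȳ) = √(18.163196) = 4.26.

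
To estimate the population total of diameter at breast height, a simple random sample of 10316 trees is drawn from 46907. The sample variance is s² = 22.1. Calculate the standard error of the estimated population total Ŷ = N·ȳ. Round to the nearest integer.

1918

Var(Ŷ) = N²·Var(ȳ) = N²·(1 − n/N)·s²/n.
f = 10316/46907 = 0.21992453; Var(ȳ) = 0.78007547·22.1/10316 = 0.0016711582.
Var(Ŷ) = 46907² · 0.0016711582 = 3.6769937 × 10^6.
SE(Ŷ) = √(3.6769937 × 10^6) = 1918.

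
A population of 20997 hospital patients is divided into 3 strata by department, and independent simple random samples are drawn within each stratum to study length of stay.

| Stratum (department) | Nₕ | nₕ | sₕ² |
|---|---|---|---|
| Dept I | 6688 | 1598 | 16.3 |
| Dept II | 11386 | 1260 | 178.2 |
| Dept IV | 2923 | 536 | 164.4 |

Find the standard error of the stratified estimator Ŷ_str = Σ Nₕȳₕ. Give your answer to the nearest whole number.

Var(Ŷ_str) = Σₕ Nₕ²(1 − fₕ)sₕ²/nₕ.
Dept I: 6688²·(1 − 1598/6688)·16.3/1598 = 347236.11.
Dept II: 11386²·(1 − 1260/11386)·178.2/1260 = 1.6305956 × 10^7.
Dept IV: 2923²·(1 − 536/2923)·164.4/536 = 2.1400221 × 10^6.
Sum = 1.8793214 × 10^7.
SE = √(1.8793214 × 10^7) = 4335.

4335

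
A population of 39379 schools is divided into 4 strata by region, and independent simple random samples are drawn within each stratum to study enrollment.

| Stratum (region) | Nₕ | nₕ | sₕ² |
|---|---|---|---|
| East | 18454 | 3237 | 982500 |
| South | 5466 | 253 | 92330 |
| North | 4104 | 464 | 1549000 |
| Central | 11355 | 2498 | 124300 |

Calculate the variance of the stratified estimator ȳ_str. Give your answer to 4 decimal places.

97.0570

Var(ȳ_str) = Σₕ Wₕ²(1 − fₕ)sₕ²/nₕ with Wₕ = Nₕ/N, N = 39379.
East: Wₕ = 0.46862541; term = 0.46862541²·(1 − 0.17540913)·982500/3237 = 54.964218.
South: Wₕ = 0.13880495; term = 0.13880495²·(1 − 0.04628613)·92330/253 = 6.7057954.
North: Wₕ = 0.10421798; term = 0.10421798²·(1 − 0.11306043)·1549000/464 = 32.159761.
Central: Wₕ = 0.28835166; term = 0.28835166²·(1 − 0.21999119)·124300/2498 = 3.2271794.
Sum = 97.056954.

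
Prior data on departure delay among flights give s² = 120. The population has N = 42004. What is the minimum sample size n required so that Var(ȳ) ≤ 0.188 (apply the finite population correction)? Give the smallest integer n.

629

Without fpc, n₀ = s²/D = 120/0.188 = 638.2979.
With fpc, (1 − n/N)·s²/n ≤ D requires n ≥ n₀/(1 + n₀/N) = 638.2979/(1 + 638.2979/42004) = 628.7434.
Rounding up, n = 629.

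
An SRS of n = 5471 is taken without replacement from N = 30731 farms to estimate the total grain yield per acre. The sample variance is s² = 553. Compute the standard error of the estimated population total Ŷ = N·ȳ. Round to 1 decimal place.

Var(Ŷ) = N²·Var(ȳ) = N²·(1 − n/N)·s²/n.
f = 5471/30731 = 0.17802870; Var(ȳ) = 0.82197130·553/5471 = 0.083083555.
Var(Ŷ) = 30731² · 0.083083555 = 7.8463641 × 10^7.
SE(Ŷ) = √(7.8463641 × 10^7) = 8858.0.

8858.0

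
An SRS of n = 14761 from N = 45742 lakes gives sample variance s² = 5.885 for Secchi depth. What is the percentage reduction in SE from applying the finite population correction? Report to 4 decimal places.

f = n/N = 14761/45742 = 0.32270124.
SE_no-fpc = √(s²/n) = 0.019967116; SE_fpc = √((1−f)s²/n) = 0.01643257.
Ratio = √(1−f) = 0.82298163. Reduction = 100·(1 − 0.82298163) = 17.7018%.

17.7018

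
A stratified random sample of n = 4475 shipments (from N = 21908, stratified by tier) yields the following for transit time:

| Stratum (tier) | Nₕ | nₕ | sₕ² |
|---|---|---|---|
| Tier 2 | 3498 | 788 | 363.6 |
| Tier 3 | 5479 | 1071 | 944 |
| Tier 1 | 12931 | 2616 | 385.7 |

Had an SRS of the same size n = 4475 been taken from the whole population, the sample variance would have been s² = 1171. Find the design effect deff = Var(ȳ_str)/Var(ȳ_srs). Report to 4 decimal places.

Var(ȳ_str) = Σ Wₕ²(1−fₕ)sₕ²/nₕ with Wₕ = Nₕ/21908:
  Tier 2: (3498/21908)²·(1−788/3498)·363.6/788 = 0.009113418
  Tier 3: (5479/21908)²·(1−1071/5479)·944/1071 = 0.044352688
  Tier 1: (12931/21908)²·(1−2616/12931)·385.7/2616 = 0.040973945
  → Var(ȳ_str) = 0.094440051.
Var(ȳ_srs) = (1 − 4475/21908)·1171/4475 = 0.20822518.
deff = 0.094440051 / 0.20822518 = 0.4535.

0.4535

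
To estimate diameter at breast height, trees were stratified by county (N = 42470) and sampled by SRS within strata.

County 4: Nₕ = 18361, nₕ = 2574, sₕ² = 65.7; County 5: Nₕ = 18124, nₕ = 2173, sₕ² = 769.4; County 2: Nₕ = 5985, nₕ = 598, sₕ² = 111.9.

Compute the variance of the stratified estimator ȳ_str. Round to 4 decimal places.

0.0642

Var(ȳ_str) = Σₕ Wₕ²(1 − fₕ)sₕ²/nₕ with Wₕ = Nₕ/N, N = 42470.
County 4: Wₕ = 0.43232870; term = 0.43232870²·(1 − 0.14018844)·65.7/2574 = 0.00410193.
County 5: Wₕ = 0.42674829; term = 0.42674829²·(1 − 0.11989627)·769.4/2173 = 0.056750527.
County 2: Wₕ = 0.14092300; term = 0.14092300²·(1 − 0.09991646)·111.9/598 = 0.0033448413.
Sum = 0.064197298.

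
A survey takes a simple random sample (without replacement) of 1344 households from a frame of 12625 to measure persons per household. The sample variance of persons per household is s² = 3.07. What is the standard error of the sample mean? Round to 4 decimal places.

0.0452

Under SRS without replacement, Var(ȳ) = (1 − f)·s²/n with f = n/N = 1344/12625 = 0.10645545.
Var(ȳ) = (1 − 0.10645545)·3.07/1344 = 0.89354455·0.0022842262 = 0.0020410579.
SE(ȳ) = √(0.0020410579) = 0.0452.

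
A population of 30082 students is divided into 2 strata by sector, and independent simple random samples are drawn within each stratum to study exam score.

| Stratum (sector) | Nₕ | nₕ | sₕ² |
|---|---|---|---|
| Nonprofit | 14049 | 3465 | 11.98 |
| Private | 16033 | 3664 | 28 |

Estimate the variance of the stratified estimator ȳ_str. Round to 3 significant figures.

0.00224

Var(ȳ_str) = Σₕ Wₕ²(1 − fₕ)sₕ²/nₕ with Wₕ = Nₕ/N, N = 30082.
Nonprofit: Wₕ = 0.46702347; term = 0.46702347²·(1 − 0.24663677)·11.98/3465 = 5.6811389 × 10^-4.
Private: Wₕ = 0.53297653; term = 0.53297653²·(1 − 0.22852866)·28/3664 = 0.0016747058.
Sum = 0.0022428197.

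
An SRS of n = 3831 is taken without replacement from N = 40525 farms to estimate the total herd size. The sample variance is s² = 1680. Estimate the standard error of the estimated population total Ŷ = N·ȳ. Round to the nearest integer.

25536

Var(Ŷ) = N²·Var(ȳ) = N²·(1 − n/N)·s²/n.
f = 3831/40525 = 0.09453424; Var(ȳ) = 0.90546576·1680/3831 = 0.39707191.
Var(Ŷ) = 40525² · 0.39707191 = 6.5210152 × 10^8.
SE(Ŷ) = √(6.5210152 × 10^8) = 25536.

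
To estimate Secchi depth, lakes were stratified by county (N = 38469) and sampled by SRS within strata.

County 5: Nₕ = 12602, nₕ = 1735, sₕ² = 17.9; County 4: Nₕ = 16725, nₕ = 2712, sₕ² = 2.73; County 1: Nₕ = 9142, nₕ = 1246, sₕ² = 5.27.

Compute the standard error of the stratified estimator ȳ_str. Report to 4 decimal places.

Var(ȳ_str) = Σₕ Wₕ²(1 − fₕ)sₕ²/nₕ with Wₕ = Nₕ/N, N = 38469.
County 5: Wₕ = 0.32758845; term = 0.32758845²·(1 − 0.13767656)·17.9/1735 = 9.5473073 × 10^-4.
County 4: Wₕ = 0.43476566; term = 0.43476566²·(1 − 0.16215247)·2.73/2712 = 1.5942206 × 10^-4.
County 1: Wₕ = 0.23764590; term = 0.23764590²·(1 − 0.13629403)·5.27/1246 = 2.0630946 × 10^-4.
Sum = 0.0013204623.
SE = √(0.0013204623) = 0.0363.

0.0363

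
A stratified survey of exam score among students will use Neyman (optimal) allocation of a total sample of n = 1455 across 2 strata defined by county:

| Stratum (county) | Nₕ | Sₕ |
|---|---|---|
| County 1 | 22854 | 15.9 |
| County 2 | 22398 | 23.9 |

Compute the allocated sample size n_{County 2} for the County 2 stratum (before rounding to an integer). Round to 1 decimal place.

Neyman allocation: nₕ = n·NₕSₕ / Σⱼ NⱼSⱼ.
Σ NⱼSⱼ = 22854·15.9 + 22398·23.9 = 898690.8.
n_{County 2} = 1455·22398·23.9 / 898690.8 = 866.7.

866.7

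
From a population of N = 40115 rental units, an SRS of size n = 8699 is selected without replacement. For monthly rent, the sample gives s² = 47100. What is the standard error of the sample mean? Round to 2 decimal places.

Under SRS without replacement, Var(ȳ) = (1 − f)·s²/n with f = n/N = 8699/40115 = 0.21685155.
Var(ȳ) = (1 − 0.21685155)·47100/8699 = 0.78314845·5.4144155 = 4.2402911.
SE(ȳ) = √(4.2402911) = 2.06.

2.06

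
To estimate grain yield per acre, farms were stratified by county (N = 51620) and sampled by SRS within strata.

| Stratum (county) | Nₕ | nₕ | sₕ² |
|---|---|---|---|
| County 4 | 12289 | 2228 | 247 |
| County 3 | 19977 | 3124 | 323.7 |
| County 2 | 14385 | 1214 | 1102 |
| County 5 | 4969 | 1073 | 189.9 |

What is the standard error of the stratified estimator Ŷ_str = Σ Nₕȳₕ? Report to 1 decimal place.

Var(Ŷ_str) = Σₕ Nₕ²(1 − fₕ)sₕ²/nₕ.
County 4: 12289²·(1 − 2228/12289)·247/2228 = 1.3706907 × 10^7.
County 3: 19977²·(1 − 3124/19977)·323.7/3124 = 3.4885035 × 10^7.
County 2: 14385²·(1 − 1214/14385)·1102/1214 = 1.7198538 × 10^8.
County 5: 4969²·(1 − 1073/4969)·189.9/1073 = 3.4262038 × 10^6.
Sum = 2.2400353 × 10^8.
SE = √(2.2400353 × 10^8) = 14966.7.

14966.7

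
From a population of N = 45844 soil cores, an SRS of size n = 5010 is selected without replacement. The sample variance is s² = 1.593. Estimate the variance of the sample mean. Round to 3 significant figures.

2.83 × 10^-4

Under SRS without replacement, Var(ȳ) = (1 − f)·s²/n with f = n/N = 5010/45844 = 0.10928366.
Var(ȳ) = (1 − 0.10928366)·1.593/5010 = 0.89071634·3.1796407 × 10^-4 = 2.832158 × 10^-4.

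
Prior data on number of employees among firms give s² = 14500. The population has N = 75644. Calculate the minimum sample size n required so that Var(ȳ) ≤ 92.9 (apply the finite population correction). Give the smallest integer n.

Without fpc, n₀ = s²/D = 14500/92.9 = 156.0818.
With fpc, (1 − n/N)·s²/n ≤ D requires n ≥ n₀/(1 + n₀/N) = 156.0818/(1 + 156.0818/75644) = 155.7604.
Rounding up, n = 156.

156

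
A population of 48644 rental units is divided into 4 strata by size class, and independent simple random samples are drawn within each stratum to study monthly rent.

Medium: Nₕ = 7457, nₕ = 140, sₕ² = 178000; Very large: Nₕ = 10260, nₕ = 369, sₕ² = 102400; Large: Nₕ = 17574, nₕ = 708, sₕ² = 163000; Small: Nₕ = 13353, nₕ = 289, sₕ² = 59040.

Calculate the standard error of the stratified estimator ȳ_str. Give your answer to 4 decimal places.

Var(ȳ_str) = Σₕ Wₕ²(1 − fₕ)sₕ²/nₕ with Wₕ = Nₕ/N, N = 48644.
Medium: Wₕ = 0.15329743; term = 0.15329743²·(1 − 0.01877431)·178000/140 = 29.317748.
Very large: Wₕ = 0.21092015; term = 0.21092015²·(1 − 0.03596491)·102400/369 = 11.901524.
Large: Wₕ = 0.36127786; term = 0.36127786²·(1 − 0.04028679)·163000/708 = 28.838888.
Small: Wₕ = 0.27450456; term = 0.27450456²·(1 − 0.02164308)·59040/289 = 15.060693.
Sum = 85.118853.
SE = √(85.118853) = 9.2260.

9.2260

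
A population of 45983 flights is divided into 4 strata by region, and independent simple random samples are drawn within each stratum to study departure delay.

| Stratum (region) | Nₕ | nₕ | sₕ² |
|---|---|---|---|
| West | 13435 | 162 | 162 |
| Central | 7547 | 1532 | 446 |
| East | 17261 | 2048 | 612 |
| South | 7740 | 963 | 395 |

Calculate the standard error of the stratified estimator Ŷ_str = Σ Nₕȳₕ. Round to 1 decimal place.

Var(Ŷ_str) = Σₕ Nₕ²(1 − fₕ)sₕ²/nₕ.
West: 13435²·(1 − 162/13435)·162/162 = 1.7832276 × 10^8.
Central: 7547²·(1 − 1532/7547)·446/1532 = 1.3215575 × 10^7.
East: 17261²·(1 − 2048/17261)·612/2048 = 7.8469753 × 10^7.
South: 7740²·(1 − 963/7740)·395/963 = 2.1515392 × 10^7.
Sum = 2.9152348 × 10^8.
SE = √(2.9152348 × 10^8) = 17074.1.

17074.1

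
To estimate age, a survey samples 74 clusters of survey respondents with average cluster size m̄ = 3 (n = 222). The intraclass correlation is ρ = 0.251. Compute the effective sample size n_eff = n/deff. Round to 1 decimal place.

deff = 1 + (3 − 1)·0.251 = 1 + 0.502 = 1.502.
n_eff = 222 / 1.502 = 147.8.

147.8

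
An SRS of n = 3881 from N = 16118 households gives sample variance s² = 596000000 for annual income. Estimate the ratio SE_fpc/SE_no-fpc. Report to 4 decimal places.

f = n/N = 3881/16118 = 0.24078670.
SE_no-fpc = √(s²/n) = 391.87838; SE_fpc = √((1−f)s²/n) = 341.45479.
Ratio = √(1−f) = 0.87132847.

0.8713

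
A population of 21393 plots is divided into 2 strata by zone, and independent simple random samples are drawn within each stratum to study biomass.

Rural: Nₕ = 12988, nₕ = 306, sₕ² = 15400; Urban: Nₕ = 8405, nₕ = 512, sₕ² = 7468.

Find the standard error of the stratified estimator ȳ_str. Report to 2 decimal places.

Var(ȳ_str) = Σₕ Wₕ²(1 − fₕ)sₕ²/nₕ with Wₕ = Nₕ/N, N = 21393.
Rural: Wₕ = 0.60711448; term = 0.60711448²·(1 − 0.02356021)·15400/306 = 18.112815.
Urban: Wₕ = 0.39288552; term = 0.39288552²·(1 − 0.06091612)·7468/512 = 2.1143203.
Sum = 20.227135.
SE = √(20.227135) = 4.50.

4.50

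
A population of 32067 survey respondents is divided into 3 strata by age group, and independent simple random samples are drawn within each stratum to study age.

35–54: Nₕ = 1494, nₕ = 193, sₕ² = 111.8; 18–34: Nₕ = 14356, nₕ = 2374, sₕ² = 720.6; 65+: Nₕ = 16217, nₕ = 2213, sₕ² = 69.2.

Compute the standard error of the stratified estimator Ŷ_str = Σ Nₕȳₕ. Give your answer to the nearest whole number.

Var(Ŷ_str) = Σₕ Nₕ²(1 − fₕ)sₕ²/nₕ.
35–54: 1494²·(1 − 193/1494)·111.8/193 = 1.1259326 × 10^6.
18–34: 14356²·(1 − 2374/14356)·720.6/2374 = 5.2212719 × 10^7.
65+: 16217²·(1 − 2213/16217)·69.2/2213 = 7.1014543 × 10^6.
Sum = 6.0440106 × 10^7.
SE = √(6.0440106 × 10^7) = 7774.

7774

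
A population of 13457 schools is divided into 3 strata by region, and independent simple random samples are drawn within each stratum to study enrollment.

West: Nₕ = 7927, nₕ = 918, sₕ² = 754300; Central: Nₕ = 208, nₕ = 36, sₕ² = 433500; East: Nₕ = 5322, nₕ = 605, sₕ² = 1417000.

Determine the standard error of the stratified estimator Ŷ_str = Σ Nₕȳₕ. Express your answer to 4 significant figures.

Var(Ŷ_str) = Σₕ Nₕ²(1 − fₕ)sₕ²/nₕ.
West: 7927²·(1 − 918/7927)·754300/918 = 4.5652687 × 10^10.
Central: 208²·(1 − 36/208)·433500/36 = 4.3080267 × 10^8.
East: 5322²·(1 − 605/5322)·1417000/605 = 5.8797007 × 10^10.
Sum = 1.048805 × 10^11.
SE = √(1.048805 × 10^11) = 323900.

323900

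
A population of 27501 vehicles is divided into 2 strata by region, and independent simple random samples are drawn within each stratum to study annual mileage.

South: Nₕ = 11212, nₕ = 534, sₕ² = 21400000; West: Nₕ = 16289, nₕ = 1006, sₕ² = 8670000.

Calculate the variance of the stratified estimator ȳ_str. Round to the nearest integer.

Var(ȳ_str) = Σₕ Wₕ²(1 − fₕ)sₕ²/nₕ with Wₕ = Nₕ/N, N = 27501.
South: Wₕ = 0.40769427; term = 0.40769427²·(1 − 0.04762754)·21400000/534 = 6343.7864.
West: Wₕ = 0.59230573; term = 0.59230573²·(1 − 0.06175947)·8670000/1006 = 2836.79.
Sum = 9180.5764.

9181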